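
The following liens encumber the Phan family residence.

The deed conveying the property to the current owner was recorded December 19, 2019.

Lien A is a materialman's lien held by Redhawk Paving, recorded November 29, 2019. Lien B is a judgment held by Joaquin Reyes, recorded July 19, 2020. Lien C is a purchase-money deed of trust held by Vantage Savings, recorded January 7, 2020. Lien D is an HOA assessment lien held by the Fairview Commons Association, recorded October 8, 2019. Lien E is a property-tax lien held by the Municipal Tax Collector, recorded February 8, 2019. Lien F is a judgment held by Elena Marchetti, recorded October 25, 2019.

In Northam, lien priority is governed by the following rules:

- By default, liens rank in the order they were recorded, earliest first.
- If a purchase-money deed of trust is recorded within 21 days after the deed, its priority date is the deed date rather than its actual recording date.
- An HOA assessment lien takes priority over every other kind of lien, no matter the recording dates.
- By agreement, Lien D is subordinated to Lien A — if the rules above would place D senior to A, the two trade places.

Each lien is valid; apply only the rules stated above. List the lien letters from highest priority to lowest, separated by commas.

A, E, F, D, C, B

Adjusting effective dates: C was recorded within the 21-day window, so its effective date is the deed date December 19, 2019.
D is an HOA assessment lien and takes priority over every other lien.
The other liens, earliest effective date first: E (February 8, 2019), F (October 25, 2019), A (November 29, 2019), C (December 19, 2019), B (July 19, 2020).
The subordination applies — D was senior to A — so D and A swap.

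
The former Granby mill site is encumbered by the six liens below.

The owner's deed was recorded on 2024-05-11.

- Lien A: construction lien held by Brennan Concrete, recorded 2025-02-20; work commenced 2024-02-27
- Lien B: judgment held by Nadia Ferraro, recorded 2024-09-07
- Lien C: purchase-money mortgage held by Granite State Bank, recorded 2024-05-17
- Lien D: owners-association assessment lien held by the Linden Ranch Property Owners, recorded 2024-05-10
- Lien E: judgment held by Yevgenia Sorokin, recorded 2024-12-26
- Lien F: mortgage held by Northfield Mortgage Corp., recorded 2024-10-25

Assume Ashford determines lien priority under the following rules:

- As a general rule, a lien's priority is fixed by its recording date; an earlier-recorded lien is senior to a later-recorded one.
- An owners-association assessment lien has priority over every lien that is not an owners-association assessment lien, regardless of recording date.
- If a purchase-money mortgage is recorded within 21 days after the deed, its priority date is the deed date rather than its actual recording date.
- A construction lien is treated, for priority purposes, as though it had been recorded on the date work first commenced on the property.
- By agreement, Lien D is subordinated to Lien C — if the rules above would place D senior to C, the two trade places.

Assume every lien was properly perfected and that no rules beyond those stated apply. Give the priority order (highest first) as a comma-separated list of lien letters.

C, A, D, B, F, E

Adjusting effective dates: A relates back to 2024-02-27 (work commenced); C relates back to the deed date 2024-05-11.
D is an owners-association assessment lien and takes priority over every other lien.
Ordering the rest by effective date: A (2024-02-27), C (2024-05-11), B (2024-09-07), F (2024-10-25), E (2024-12-26).
D is senior to C before the subordination, so the two trade places.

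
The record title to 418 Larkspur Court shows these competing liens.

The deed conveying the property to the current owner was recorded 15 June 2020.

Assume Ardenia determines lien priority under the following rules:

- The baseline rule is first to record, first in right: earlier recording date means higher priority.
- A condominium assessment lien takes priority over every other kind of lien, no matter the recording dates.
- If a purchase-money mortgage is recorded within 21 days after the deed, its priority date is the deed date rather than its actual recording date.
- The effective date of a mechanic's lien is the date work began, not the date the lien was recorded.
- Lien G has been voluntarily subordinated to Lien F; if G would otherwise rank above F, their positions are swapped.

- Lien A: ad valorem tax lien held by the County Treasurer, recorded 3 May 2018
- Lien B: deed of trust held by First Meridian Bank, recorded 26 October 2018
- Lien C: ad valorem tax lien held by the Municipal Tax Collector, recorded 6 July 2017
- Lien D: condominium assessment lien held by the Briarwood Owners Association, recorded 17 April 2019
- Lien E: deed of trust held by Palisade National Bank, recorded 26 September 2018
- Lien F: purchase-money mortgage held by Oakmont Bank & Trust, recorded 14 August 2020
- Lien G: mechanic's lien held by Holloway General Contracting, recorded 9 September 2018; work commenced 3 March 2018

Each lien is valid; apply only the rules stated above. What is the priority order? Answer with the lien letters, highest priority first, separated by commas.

D, C, F, A, E, B, G

Effective dates: F was recorded 60 days after the deed — beyond 21 days — so no relation-back applies; G is treated as recorded 3 March 2018, the work-commencement date.
D is a condominium assessment lien, so it outranks all other liens regardless of date.
Remaining liens by effective date: C (6 July 2017), G (3 March 2018), A (3 May 2018), E (26 September 2018), B (26 October 2018), F (14 August 2020).
Because G would otherwise rank above F, the subordination swaps them.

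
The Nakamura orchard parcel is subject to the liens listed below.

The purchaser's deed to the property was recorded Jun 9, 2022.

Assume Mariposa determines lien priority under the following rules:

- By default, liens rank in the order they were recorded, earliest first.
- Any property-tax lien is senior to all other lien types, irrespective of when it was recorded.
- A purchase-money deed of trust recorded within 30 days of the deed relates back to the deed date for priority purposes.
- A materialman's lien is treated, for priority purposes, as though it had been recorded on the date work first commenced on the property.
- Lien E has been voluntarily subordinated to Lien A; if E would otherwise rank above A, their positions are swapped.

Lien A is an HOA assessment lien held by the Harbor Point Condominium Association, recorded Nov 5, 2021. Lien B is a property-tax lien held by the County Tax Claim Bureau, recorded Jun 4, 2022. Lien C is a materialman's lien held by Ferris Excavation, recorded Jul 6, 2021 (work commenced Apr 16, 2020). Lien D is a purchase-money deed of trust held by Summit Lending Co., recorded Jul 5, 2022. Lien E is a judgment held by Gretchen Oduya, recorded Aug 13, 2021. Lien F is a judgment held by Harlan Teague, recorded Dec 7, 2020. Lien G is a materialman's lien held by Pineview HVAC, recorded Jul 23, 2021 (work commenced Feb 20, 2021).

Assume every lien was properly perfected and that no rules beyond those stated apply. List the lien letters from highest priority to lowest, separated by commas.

B, C, F, G, A, E, D

Adjusting effective dates: C's effective date is Apr 16, 2020, when work began; D was recorded within the 30-day window, so its effective date is the deed date Jun 9, 2022; G is treated as recorded Feb 20, 2021, the work-commencement date.
B is a property-tax lien and takes priority over every other lien.
Ordering the rest by effective date: C (Apr 16, 2020), F (Dec 7, 2020), G (Feb 20, 2021), E (Aug 13, 2021), A (Nov 5, 2021), D (Jun 9, 2022).
E is senior to A before the subordination, so the two trade places.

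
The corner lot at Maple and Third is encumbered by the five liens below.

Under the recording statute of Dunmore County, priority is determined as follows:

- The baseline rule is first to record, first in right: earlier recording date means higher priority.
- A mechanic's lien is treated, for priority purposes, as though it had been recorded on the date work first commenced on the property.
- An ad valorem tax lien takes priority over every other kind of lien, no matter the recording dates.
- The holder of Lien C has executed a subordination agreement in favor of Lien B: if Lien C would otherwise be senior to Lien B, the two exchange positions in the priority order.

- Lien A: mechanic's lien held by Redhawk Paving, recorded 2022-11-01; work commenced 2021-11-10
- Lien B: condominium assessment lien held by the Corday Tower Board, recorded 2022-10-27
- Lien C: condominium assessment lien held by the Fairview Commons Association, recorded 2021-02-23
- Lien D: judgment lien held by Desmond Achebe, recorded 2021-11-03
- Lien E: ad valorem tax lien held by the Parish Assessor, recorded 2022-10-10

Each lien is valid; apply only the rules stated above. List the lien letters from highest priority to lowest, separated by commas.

E, B, D, A, C

Adjusting effective dates: A relates back to 2021-11-10 (work commenced).
As an ad valorem tax lien, E is senior to every other lien.
Ordering the rest by effective date: C (2021-02-23), D (2021-11-03), A (2021-11-10), B (2022-10-27).
Because C would otherwise rank above B, the subordination swaps them.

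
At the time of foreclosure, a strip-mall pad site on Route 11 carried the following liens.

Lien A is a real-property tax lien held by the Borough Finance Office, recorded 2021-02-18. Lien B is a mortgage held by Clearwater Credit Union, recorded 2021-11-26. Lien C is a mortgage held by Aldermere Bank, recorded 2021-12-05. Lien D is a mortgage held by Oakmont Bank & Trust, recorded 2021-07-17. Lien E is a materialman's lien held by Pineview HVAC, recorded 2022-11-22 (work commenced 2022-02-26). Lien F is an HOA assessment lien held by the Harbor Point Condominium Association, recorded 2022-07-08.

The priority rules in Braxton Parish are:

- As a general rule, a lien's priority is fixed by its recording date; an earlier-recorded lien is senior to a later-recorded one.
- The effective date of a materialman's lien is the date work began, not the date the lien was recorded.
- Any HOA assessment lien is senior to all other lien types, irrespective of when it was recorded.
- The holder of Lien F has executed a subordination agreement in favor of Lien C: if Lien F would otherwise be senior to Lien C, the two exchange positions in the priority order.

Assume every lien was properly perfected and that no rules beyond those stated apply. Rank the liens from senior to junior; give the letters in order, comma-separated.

C, A, D, B, F, E

Adjusting effective dates: E relates back to 2022-02-26 (work commenced).
F, as an HOA assessment lien, has superpriority and ranks first.
Remaining liens by effective date: A (2021-02-18), D (2021-07-17), B (2021-11-26), C (2021-12-05), E (2022-02-26).
F is senior to C before the subordination, so the two trade places.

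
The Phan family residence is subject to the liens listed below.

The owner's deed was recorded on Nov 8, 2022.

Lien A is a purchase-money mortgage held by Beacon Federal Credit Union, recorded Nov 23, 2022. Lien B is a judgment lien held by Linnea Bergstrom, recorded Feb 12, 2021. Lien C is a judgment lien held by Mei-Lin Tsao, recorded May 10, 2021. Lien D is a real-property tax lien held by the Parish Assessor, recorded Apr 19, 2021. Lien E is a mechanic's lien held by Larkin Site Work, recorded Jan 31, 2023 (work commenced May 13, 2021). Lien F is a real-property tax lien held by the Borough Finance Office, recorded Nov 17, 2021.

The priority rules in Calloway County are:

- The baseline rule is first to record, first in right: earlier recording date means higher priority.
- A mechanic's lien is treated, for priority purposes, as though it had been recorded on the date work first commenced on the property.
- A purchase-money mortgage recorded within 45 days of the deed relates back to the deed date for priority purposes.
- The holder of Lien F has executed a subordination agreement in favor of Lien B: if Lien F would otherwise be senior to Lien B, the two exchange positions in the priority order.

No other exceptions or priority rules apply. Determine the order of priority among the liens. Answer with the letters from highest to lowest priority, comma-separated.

B, D, C, E, F, A

First, effective dates: A's effective date is the deed date, Nov 8, 2022; E's effective date is May 13, 2021, when work began.
Ordering by effective date: B (Feb 12, 2021), D (Apr 19, 2021), C (May 10, 2021), E (May 13, 2021), F (Nov 17, 2021), A (Nov 8, 2022).
F is already junior to B, so the subordination agreement changes nothing.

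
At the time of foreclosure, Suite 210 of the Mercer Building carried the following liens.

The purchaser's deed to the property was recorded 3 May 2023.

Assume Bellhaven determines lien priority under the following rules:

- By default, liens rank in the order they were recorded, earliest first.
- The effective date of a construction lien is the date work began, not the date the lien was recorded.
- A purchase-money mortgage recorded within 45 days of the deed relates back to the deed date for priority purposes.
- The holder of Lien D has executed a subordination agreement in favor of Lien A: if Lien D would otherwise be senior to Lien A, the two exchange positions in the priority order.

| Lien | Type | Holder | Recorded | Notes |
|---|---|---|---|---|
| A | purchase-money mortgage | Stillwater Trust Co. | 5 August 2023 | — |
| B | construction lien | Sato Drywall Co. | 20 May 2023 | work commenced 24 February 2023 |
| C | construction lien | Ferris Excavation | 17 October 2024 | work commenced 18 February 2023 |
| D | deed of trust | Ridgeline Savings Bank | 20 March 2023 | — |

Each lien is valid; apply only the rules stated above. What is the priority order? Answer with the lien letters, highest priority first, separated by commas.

Adjusting effective dates: A was recorded 94 days after the deed — beyond 45 days — so no relation-back applies; B relates back to 24 February 2023 (work commenced); C's effective date is 18 February 2023, when work began.
Sorted by effective date: C (18 February 2023), B (24 February 2023), D (20 March 2023), A (5 August 2023).
D is senior to A before the subordination, so the two trade places.

C, B, A, D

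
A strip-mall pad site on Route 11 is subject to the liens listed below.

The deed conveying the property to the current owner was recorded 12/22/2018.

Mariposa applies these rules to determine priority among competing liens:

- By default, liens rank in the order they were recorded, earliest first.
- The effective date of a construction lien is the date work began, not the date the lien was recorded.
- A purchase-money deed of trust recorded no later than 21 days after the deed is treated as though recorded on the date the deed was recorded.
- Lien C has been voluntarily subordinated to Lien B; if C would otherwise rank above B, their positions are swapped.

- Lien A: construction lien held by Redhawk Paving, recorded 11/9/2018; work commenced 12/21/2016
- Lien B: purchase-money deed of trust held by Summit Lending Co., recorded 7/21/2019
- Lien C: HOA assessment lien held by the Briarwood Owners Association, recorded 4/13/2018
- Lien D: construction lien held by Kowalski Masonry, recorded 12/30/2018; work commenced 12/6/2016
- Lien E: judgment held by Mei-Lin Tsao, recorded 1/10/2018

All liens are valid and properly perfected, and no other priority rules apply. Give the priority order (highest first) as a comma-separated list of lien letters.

D, A, E, B, C

Effective dates after the stated exceptions: A's effective date is 12/21/2016, when work began; B missed the 21-day window (211 days after the deed), so its recording date stands; D's effective date is 12/6/2016, when work began.
By effective date: D (12/6/2016), A (12/21/2016), E (1/10/2018), C (4/13/2018), B (7/21/2019).
The subordination applies — C was senior to B — so C and B swap.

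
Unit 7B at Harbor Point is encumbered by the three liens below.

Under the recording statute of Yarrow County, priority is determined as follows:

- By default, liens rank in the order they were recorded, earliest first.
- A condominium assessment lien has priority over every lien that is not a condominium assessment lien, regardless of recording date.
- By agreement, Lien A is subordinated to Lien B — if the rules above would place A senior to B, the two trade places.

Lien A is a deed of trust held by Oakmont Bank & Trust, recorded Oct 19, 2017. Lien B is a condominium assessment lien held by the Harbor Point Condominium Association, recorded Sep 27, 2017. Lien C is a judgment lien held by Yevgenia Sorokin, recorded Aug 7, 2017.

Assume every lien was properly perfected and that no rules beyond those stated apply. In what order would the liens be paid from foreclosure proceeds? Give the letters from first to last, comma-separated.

B, C, A

As a condominium assessment lien, B is senior to every other lien.
Remaining liens by effective date: C (Aug 7, 2017), A (Oct 19, 2017).
A already ranks below B; the subordination has no effect.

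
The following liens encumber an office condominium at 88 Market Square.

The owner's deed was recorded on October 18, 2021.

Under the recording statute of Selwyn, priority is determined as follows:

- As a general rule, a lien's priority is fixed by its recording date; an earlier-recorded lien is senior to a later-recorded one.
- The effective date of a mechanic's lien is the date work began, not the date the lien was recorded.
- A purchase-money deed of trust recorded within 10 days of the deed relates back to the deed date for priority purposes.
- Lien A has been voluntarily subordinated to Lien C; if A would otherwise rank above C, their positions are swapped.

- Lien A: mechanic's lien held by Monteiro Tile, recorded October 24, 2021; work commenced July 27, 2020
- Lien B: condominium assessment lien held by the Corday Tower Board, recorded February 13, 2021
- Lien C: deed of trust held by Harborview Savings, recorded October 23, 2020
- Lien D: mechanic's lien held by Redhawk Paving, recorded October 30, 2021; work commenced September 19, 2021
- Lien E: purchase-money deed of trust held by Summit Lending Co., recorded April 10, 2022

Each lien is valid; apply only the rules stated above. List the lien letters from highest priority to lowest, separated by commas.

C, A, B, D, E

First, effective dates: A is treated as recorded July 27, 2020, the work-commencement date; D's effective date is September 19, 2021, when work began; E was recorded 174 days after the deed, outside the 10-day window, so it keeps its recording date.
By effective date, earliest first: A (July 27, 2020), C (October 23, 2020), B (February 13, 2021), D (September 19, 2021), E (April 10, 2022).
A would otherwise be senior to C, so under the subordination agreement A and C exchange positions.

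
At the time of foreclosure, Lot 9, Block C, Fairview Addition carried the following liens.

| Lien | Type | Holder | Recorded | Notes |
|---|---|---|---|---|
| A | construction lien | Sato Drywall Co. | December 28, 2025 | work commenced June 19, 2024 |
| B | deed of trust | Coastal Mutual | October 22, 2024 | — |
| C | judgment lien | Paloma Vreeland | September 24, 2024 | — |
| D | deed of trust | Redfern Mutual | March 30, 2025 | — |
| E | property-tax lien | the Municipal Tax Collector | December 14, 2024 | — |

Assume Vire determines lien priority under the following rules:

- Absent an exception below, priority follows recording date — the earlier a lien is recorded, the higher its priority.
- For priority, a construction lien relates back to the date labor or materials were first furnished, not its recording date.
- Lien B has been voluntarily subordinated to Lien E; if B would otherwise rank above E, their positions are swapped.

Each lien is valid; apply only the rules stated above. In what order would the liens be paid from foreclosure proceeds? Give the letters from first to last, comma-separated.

A, C, E, B, D

Effective dates after the stated exceptions: A is treated as recorded June 19, 2024, the work-commencement date.
Ordering by effective date: A (June 19, 2024), C (September 24, 2024), B (October 22, 2024), E (December 14, 2024), D (March 30, 2025).
B would otherwise be senior to E, so under the subordination agreement B and E exchange positions.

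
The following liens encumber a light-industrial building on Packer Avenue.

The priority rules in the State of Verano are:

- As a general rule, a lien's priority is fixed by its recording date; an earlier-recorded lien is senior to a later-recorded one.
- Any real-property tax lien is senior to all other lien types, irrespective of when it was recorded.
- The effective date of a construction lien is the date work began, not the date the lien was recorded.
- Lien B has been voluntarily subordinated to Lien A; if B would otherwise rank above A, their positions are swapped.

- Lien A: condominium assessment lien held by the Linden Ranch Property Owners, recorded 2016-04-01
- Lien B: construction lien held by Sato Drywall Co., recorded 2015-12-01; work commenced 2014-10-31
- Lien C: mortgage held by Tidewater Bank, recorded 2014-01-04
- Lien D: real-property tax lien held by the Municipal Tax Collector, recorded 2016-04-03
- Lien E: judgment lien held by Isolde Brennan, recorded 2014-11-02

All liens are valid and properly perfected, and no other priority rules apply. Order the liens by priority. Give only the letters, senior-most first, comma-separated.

D, C, A, E, B

Effective dates after the stated exceptions: B's effective date is 2014-10-31, when work began.
As a real-property tax lien, D is senior to every other lien.
Among the remaining liens, by effective date: C (2014-01-04), B (2014-10-31), E (2014-11-02), A (2016-04-01).
B would otherwise be senior to A, so under the subordination agreement B and A exchange positions.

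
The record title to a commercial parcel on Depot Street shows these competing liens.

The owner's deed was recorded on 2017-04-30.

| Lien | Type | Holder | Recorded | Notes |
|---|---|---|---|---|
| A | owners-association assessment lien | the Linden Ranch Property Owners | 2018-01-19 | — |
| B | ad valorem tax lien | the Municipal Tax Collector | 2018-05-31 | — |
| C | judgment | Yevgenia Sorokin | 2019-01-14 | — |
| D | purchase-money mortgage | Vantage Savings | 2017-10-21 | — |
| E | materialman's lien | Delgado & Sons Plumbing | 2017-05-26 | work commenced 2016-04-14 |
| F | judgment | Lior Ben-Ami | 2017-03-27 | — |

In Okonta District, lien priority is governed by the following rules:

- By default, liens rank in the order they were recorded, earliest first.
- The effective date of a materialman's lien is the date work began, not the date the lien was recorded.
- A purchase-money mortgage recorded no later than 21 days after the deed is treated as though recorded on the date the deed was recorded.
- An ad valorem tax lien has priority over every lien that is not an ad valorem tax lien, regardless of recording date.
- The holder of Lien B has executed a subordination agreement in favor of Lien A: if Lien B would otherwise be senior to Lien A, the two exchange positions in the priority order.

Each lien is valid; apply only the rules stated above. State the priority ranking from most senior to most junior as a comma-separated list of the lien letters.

A, E, F, D, B, C

Effective dates: D missed the 21-day window (174 days after the deed), so its recording date stands; E's effective date is 2016-04-14, when work began.
B is an ad valorem tax lien and takes priority over every other lien.
Ordering the rest by effective date: E (2016-04-14), F (2017-03-27), D (2017-10-21), A (2018-01-19), C (2019-01-14).
B is senior to A before the subordination, so the two trade places.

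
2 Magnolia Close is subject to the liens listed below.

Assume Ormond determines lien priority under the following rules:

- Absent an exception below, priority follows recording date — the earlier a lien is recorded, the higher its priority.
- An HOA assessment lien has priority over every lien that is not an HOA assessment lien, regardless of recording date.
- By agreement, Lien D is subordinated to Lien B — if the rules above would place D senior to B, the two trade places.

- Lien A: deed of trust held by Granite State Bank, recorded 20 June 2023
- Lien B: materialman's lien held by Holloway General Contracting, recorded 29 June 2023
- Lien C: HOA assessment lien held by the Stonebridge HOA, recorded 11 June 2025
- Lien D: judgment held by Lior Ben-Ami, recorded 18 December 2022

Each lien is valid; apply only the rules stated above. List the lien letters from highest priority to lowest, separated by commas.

C is an HOA assessment lien and takes priority over every other lien.
Among the remaining liens, by effective date: D (18 December 2022), A (20 June 2023), B (29 June 2023).
Because D would otherwise rank above B, the subordination swaps them.

C, B, A, D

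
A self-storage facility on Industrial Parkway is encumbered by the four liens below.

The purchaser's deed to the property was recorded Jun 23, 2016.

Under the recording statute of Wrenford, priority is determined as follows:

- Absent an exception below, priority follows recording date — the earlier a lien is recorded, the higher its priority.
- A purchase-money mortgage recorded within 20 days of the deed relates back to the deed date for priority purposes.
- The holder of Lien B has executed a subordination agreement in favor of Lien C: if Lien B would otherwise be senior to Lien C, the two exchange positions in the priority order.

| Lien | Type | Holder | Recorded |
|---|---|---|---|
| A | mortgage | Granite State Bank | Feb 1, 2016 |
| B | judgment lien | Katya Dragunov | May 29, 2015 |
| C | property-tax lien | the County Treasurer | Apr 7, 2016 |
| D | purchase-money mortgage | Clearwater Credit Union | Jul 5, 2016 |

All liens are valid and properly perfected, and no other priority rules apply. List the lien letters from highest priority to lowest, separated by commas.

C, A, B, D

First, effective dates: D's effective date is the deed date, Jun 23, 2016.
By effective date: B (May 29, 2015), A (Feb 1, 2016), C (Apr 7, 2016), D (Jun 23, 2016).
The subordination applies — B was senior to C — so B and C swap.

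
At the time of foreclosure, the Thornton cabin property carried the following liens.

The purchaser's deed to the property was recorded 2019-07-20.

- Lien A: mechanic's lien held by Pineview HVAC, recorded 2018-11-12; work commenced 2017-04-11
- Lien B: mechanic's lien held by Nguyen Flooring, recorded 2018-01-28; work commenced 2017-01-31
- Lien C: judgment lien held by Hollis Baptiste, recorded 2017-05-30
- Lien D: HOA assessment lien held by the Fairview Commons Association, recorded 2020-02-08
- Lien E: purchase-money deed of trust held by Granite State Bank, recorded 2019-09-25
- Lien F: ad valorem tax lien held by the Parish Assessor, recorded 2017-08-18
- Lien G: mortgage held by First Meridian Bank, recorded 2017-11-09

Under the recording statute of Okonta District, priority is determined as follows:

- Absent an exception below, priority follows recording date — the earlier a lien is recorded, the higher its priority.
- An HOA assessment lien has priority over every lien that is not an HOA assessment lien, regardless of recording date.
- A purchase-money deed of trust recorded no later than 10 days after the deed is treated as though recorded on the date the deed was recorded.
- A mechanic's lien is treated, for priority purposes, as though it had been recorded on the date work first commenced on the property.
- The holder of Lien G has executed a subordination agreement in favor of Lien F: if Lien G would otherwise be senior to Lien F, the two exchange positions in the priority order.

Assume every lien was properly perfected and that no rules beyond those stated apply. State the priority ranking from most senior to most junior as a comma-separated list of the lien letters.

D, B, A, C, F, G, E

Effective dates after the stated exceptions: A is treated as recorded 2017-04-11, the work-commencement date; B relates back to 2017-01-31 (work commenced); E was recorded 67 days after the deed, outside the 10-day window, so it keeps its recording date.
As an HOA assessment lien, D is senior to every other lien.
The other liens, earliest effective date first: B (2017-01-31), A (2017-04-11), C (2017-05-30), F (2017-08-18), G (2017-11-09), E (2019-09-25).
Since G is not senior to F, the subordination leaves the order unchanged.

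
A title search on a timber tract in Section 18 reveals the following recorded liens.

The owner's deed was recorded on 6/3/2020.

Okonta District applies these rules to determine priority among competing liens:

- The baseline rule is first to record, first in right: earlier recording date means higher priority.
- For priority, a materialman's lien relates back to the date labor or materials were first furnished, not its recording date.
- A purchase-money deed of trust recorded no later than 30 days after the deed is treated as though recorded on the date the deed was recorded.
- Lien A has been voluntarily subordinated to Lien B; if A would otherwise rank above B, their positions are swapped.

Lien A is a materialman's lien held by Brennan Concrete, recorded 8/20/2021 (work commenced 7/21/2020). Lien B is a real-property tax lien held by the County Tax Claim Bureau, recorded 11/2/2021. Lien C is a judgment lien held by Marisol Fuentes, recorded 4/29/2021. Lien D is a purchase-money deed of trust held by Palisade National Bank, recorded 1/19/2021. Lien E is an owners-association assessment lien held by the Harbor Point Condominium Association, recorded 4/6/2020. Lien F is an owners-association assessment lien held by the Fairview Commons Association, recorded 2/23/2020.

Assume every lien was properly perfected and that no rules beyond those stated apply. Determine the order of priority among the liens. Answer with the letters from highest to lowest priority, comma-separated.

Adjusting effective dates: A is treated as recorded 7/21/2020, the work-commencement date; D was recorded 230 days after the deed, outside the 30-day window, so it keeps its recording date.
By effective date: F (2/23/2020), E (4/6/2020), A (7/21/2020), D (1/19/2021), C (4/29/2021), B (11/2/2021).
A is senior to B before the subordination, so the two trade places.

F, E, B, D, C, A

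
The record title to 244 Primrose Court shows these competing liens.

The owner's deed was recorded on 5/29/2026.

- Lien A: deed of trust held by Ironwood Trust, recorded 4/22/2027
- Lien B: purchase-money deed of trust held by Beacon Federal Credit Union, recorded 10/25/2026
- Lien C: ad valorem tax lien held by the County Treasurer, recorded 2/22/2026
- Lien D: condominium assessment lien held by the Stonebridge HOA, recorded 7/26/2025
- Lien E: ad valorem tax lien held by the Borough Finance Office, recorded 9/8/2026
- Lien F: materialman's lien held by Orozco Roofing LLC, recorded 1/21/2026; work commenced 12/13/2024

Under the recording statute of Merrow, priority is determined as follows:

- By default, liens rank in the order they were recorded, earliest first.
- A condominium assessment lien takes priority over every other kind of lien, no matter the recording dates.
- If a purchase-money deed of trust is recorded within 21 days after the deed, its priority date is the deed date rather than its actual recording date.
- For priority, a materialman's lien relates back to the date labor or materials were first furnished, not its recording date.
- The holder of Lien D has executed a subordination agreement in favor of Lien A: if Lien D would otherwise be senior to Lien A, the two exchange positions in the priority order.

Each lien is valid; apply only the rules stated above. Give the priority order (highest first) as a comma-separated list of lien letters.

A, F, C, E, B, D

First, effective dates: B was recorded 149 days after the deed, outside the 21-day window, so it keeps its recording date; F relates back to 12/13/2024 (work commenced).
D is a condominium assessment lien and takes priority over every other lien.
The other liens, earliest effective date first: F (12/13/2024), C (2/22/2026), E (9/8/2026), B (10/25/2026), A (4/22/2027).
D would otherwise be senior to A, so under the subordination agreement D and A exchange positions.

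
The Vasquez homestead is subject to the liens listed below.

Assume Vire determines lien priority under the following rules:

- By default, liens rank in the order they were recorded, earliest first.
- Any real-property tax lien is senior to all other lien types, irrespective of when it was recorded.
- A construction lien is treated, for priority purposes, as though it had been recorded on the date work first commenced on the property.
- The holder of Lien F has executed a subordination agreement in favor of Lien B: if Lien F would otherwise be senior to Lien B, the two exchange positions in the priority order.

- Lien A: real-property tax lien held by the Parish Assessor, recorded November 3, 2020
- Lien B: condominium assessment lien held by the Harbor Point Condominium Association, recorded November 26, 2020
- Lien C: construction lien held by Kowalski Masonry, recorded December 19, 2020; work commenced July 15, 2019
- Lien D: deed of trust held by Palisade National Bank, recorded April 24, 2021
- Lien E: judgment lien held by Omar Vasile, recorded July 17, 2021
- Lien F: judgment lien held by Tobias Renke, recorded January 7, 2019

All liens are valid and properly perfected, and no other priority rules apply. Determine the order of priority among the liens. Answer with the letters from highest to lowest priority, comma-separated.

First, effective dates: C's effective date is July 15, 2019, when work began.
A is a real-property tax lien, so it outranks all other liens regardless of date.
Remaining liens by effective date: F (January 7, 2019), C (July 15, 2019), B (November 26, 2020), D (April 24, 2021), E (July 17, 2021).
The subordination applies — F was senior to B — so F and B swap.

A, B, C, F, D, E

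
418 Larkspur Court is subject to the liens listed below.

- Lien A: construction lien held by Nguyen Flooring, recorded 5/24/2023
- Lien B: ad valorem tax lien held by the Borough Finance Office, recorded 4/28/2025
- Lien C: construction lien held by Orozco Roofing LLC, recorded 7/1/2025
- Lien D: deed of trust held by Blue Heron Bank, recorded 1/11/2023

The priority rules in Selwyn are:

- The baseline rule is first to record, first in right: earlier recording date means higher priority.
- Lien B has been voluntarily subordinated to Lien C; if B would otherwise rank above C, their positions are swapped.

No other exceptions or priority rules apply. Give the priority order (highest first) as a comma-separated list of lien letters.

Ordering by effective date: D (1/11/2023), A (5/24/2023), B (4/28/2025), C (7/1/2025).
B would otherwise be senior to C, so under the subordination agreement B and C exchange positions.

D, A, C, B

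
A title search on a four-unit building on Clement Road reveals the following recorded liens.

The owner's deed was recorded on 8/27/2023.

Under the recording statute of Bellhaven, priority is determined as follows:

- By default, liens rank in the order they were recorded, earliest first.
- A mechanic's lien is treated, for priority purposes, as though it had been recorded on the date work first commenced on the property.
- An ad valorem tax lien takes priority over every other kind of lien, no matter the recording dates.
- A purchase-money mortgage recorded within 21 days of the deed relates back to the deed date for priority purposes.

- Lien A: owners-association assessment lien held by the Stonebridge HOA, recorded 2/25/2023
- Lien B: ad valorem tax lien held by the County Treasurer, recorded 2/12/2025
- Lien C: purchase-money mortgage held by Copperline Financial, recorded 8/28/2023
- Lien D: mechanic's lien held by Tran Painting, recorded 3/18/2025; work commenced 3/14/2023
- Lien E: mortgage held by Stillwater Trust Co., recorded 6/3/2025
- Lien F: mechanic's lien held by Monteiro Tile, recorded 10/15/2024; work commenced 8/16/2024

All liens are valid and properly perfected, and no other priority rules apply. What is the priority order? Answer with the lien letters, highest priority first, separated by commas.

Effective dates after the stated exceptions: C's effective date is the deed date, 8/27/2023; D is treated as recorded 3/14/2023, the work-commencement date; F's effective date is 8/16/2024, when work began.
B, as an ad valorem tax lien, has superpriority and ranks first.
Remaining liens by effective date: A (2/25/2023), D (3/14/2023), C (8/27/2023), F (8/16/2024), E (6/3/2025).

B, A, D, C, F, E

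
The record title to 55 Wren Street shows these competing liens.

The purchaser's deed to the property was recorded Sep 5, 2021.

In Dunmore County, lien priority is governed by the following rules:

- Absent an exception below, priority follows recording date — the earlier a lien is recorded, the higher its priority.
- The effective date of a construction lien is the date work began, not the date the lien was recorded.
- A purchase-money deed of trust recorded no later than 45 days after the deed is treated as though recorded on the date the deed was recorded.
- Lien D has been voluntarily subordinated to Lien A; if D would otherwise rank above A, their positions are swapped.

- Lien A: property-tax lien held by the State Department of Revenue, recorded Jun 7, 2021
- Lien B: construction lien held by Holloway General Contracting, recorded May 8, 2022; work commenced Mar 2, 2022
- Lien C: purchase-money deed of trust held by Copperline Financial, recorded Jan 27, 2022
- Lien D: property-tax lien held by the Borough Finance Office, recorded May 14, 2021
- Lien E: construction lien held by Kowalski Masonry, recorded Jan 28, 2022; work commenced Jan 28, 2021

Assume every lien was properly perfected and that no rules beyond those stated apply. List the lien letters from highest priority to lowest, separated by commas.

Effective dates: B is treated as recorded Mar 2, 2022, the work-commencement date; C was recorded 144 days after the deed — beyond 45 days — so no relation-back applies; E's effective date is Jan 28, 2021, when work began.
By effective date, earliest first: E (Jan 28, 2021), D (May 14, 2021), A (Jun 7, 2021), C (Jan 27, 2022), B (Mar 2, 2022).
Because D would otherwise rank above A, the subordination swaps them.

E, A, D, C, B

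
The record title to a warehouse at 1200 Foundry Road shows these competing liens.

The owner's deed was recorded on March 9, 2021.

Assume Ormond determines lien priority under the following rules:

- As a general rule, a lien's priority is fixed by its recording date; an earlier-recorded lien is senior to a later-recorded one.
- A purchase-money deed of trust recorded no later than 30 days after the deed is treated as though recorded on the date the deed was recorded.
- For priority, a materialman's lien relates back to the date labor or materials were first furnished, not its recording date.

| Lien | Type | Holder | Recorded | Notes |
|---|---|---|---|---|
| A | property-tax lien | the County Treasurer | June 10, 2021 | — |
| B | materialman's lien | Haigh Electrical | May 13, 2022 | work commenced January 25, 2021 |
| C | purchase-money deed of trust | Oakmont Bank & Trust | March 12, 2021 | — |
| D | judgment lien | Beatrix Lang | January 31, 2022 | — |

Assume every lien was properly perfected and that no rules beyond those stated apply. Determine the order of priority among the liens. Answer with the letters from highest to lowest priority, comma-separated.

B, C, A, D

First, effective dates: B relates back to January 25, 2021 (work commenced); C relates back to the deed date March 9, 2021.
By effective date, earliest first: B (January 25, 2021), C (March 9, 2021), A (June 10, 2021), D (January 31, 2022).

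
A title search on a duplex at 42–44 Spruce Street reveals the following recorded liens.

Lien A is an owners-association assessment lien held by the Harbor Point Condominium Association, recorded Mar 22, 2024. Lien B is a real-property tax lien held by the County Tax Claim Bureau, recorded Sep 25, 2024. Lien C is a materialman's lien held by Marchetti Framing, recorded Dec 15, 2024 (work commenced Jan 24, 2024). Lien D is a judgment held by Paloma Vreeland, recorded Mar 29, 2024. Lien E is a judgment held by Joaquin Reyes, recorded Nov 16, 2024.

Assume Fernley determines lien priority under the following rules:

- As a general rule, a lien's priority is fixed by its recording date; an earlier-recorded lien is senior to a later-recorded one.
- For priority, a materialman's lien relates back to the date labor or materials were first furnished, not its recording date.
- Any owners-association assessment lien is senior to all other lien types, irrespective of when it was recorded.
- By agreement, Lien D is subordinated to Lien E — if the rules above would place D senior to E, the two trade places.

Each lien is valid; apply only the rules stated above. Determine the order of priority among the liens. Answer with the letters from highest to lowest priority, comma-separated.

Effective dates after the stated exceptions: C relates back to Jan 24, 2024 (work commenced).
A is an owners-association assessment lien, so it outranks all other liens regardless of date.
Remaining liens by effective date: C (Jan 24, 2024), D (Mar 29, 2024), B (Sep 25, 2024), E (Nov 16, 2024).
D is senior to E before the subordination, so the two trade places.

A, C, E, B, D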